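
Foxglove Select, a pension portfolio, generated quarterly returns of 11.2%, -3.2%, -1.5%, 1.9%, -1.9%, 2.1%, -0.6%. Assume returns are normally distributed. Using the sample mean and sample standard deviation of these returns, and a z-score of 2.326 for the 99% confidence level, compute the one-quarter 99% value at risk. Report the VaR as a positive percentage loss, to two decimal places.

Mean return r̄ = 8.00 / 7 = 1.1429%
Sample std dev = √[140.7771 / 6] = 4.8438%
VaR = −(r̄ − z·σ) = −(1.1429 − 2.326 × 4.8438) = −(-10.1238) = 10.1238%

10.12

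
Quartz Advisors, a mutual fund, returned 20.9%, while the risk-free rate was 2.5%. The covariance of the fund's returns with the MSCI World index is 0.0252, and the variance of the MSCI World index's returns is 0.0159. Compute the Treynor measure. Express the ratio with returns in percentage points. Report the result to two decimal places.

11.61

β = Cov / Var = 0.0252 / 0.0159 = 1.5849
Treynor = (Rp − Rf) / β = (20.9% − 2.5%) / 1.5849 = 18.40 / 1.5849 = 11.6096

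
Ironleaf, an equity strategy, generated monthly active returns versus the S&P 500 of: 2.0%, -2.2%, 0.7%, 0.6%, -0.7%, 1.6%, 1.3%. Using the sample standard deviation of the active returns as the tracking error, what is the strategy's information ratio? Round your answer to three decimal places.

r̄ = (2 − 2.2 + 0.7 + 0.6 − 0.7 + 1.6 + 1.3) / 7 = 3.30 / 7 = 0.4714%
Σ(r − r̄)² = 12.8743; sample σ = √(12.8743/6) = 1.4648%
IR = r̄ / tracking error = 0.4714 / 1.4648 = 0.3218

0.322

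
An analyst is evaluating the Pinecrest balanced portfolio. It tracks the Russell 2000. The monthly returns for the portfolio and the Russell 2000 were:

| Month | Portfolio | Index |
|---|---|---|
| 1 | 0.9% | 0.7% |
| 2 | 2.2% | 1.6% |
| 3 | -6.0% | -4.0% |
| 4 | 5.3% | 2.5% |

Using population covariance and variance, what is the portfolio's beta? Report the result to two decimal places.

1.63

r̄p = 0.6000%,  r̄m = 0.2000%
Cov = Σ(rp − r̄p)(rm − r̄m) / 4 = 10.2300
Var(rm) = Σ(rm − r̄m)² / 4 = 6.2850
β = Cov / Var = 10.2300 / 6.2850 = 1.6277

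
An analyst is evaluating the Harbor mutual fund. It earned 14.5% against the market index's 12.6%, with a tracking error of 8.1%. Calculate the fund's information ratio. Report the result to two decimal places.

IR = (Rp − Rb) / TE = (14.5% − 12.6%) / 8.1% = 1.90% / 8.1% = 0.2346

0.23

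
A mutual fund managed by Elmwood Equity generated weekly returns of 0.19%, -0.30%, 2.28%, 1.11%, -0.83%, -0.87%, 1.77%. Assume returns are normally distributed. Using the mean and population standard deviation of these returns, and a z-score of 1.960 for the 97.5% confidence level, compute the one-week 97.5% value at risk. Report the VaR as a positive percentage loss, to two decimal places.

Mean return μ = 3.350 / 7 = 0.4786%
Population std dev = √[9.5321 / 7] = 1.1669%
VaR = −(μ − z·σ) = −(0.4786 − 1.960 × 1.1669) = −(-1.8085) = 1.8085%

1.81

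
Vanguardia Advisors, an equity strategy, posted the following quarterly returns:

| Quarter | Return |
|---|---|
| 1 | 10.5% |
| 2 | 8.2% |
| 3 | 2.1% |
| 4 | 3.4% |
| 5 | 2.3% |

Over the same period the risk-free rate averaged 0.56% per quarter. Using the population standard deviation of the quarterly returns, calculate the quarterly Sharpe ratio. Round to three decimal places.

1.388

μ = (10.5 + 8.2 + 2.1 + 3.4 + 2.3) / 5 = 5.3000%
Population σ = √[Σ(r − μ)² / 5] = √[58.3000 / 5] = √11.6600 = 3.4147%
Sharpe = (μ − rf) / σ = (5.3000 − 0.56) / 3.4147 = 4.7400 / 3.4147 = 1.3881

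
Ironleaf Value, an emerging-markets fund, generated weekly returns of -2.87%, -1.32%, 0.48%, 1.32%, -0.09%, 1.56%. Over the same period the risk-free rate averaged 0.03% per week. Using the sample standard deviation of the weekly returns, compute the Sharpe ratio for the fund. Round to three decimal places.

r̄ = (-2.87 − 1.32 + 0.48 + 1.32 − 0.09 + 1.56) / 6 = -0.920 / 6 = -0.1533%
Sample σ = √[Σ(r − r̄)² / 5] = √[14.2527 / 5] = √2.8505 = 1.6883%
Sharpe = (r̄ − rf) / σ = (-0.1533 − 0.03) / 1.6883 = -0.1833 / 1.6883 = -0.1086

-0.109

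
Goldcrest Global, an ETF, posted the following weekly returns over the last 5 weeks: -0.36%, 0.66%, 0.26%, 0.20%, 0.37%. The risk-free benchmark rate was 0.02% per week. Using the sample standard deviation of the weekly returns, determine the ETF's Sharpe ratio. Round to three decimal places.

μ = (-0.36 + 0.66 + 0.26 + 0.2 + 0.37) / 5 = 1.130 / 5 = 0.2260%
Sample std dev = √[0.5543 / 4] = 0.3723%
Sharpe = (μ − rf) / σ = (0.2260 − 0.02) / 0.3723 = 0.2060 / 0.3723 = 0.5533

0.553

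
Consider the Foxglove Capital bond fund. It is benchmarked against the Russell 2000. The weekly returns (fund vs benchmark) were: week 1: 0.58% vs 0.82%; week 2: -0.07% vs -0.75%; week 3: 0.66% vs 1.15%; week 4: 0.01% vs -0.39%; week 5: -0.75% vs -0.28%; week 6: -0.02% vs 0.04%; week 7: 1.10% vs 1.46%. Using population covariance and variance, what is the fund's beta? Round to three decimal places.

r̄p = 0.2157%,  r̄m = 0.2929%
Cov = Σ(rp − r̄p)(rm − r̄m) / 7 = 0.3795
Var(rm) = Σ(rm − r̄m)² / 7 = 0.6172
β = Cov / Var = 0.3795 / 0.6172 = 0.6149

0.615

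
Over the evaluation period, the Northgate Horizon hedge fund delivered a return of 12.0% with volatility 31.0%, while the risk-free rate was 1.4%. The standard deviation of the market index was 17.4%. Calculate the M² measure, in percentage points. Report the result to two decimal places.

7.35

Sharpe = (Rp − Rf) / σp = (12.0% − 1.4%) / 31.0% = 0.3419
M² = Rf + Sharpe × σm = 1.4% + 0.3419 × 17.4% = 7.3491%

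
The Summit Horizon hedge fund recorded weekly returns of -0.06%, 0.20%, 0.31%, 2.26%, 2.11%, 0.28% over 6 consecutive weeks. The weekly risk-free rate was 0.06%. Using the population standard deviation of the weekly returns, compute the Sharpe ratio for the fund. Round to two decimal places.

0.83

μ = (-0.06 + 0.2 + 0.31 + 2.26 + 2.11 + 0.28) / 6 = 5.100 / 6 = 0.8500%
Σ(r − μ)² = (-0.06 − 0.8500)² + (0.2 − 0.8500)² + … = 5.4428
σ = √[5.4428 / 6] = 0.9524%
Sharpe = (μ − rf) / σ = (0.8500 − 0.06) / 0.9524 = 0.7900 / 0.9524 = 0.8295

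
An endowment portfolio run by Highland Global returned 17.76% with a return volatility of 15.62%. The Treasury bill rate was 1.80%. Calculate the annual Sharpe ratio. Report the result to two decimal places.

1.02

Sharpe = (Rp − Rf) / σp = (17.76% − 1.80%) / 15.62% = 15.96% / 15.62% = 1.0218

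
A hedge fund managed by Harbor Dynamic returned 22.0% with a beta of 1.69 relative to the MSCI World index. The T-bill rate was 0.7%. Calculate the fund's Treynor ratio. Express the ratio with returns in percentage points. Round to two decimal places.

Treynor = (Rp − Rf) / β = (22.0% − 0.7%) / 1.69 = 21.30 / 1.69 = 12.6036

12.60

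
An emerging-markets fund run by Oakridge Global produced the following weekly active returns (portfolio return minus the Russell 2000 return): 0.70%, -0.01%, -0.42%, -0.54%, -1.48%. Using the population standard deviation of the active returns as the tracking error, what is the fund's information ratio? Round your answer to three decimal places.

-0.491

μ = (0.7 − 0.01 − 0.42 − 0.54 − 1.48) / 5 = -1.750 / 5 = -0.3500%
Population std dev = √[2.5360 / 5] = 0.7122%
IR = μ / tracking error = -0.3500 / 0.7122 = -0.4914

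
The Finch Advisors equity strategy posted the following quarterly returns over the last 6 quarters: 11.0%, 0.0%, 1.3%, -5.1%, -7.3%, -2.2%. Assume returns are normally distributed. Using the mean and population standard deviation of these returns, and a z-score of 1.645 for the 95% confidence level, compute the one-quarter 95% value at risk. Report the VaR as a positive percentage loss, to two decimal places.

10.02

Mean return μ = -2.30 / 6 = -0.3833%
Population σ = √[Σ(r − μ)² / 6] = √[205.9483 / 6] = √34.3247 = 5.8587%
VaR = −(μ − z·σ) = −(-0.3833 − 1.645 × 5.8587) = −(-10.0209) = 10.0209%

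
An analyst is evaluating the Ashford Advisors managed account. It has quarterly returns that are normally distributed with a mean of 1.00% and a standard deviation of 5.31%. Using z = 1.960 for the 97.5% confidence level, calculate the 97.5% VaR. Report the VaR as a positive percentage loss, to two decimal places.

VaR (as % loss) = −(μ − z·σ) = −(1.00% − 1.960 × 5.31%) = −(-9.4076%) = 9.4076%

9.41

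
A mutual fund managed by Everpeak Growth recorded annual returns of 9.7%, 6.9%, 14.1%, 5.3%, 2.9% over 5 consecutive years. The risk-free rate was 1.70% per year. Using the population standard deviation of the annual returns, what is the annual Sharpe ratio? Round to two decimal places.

1.58

r̄ = (9.7 + 6.9 + 14.1 + 5.3 + 2.9) / 5 = 7.7800%
Population σ = √[Σ(r − r̄)² / 5] = √[74.3680 / 5] = √14.8736 = 3.8566%
Sharpe = (r̄ − rf) / σ = (7.7800 − 1.7) / 3.8566 = 6.0800 / 3.8566 = 1.5765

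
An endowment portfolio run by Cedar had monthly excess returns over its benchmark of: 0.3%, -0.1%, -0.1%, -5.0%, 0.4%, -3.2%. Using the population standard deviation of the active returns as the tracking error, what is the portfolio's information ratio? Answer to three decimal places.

μ = (0.3 − 0.1 − 0.1 − 5 + 0.4 − 3.2) / 6 = -7.70 / 6 = -1.2833%
Population std dev = √[25.6283 / 6] = 2.0667%
IR = μ / tracking error = -1.2833 / 2.0667 = -0.6209

-0.621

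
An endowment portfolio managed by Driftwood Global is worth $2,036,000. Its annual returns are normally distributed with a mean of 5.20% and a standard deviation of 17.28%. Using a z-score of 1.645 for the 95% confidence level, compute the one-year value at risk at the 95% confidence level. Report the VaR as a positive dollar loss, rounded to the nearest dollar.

Return at the 95% tail: μ − z·σ = 5.20% − 1.645 × 17.28% = 5.2 − 28.4256 = -23.2256%
VaR = −(-23.2256%) × $2,036,000 = 23.2256% × $2,036,000 = $472,873

$472,873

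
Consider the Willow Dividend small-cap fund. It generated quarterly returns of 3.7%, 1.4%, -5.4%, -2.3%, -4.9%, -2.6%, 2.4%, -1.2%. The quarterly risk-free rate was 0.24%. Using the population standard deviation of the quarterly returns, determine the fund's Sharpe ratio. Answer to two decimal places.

-0.43

r̄ = (3.7 + 1.4 − 5.4 − 2.3 − 4.9 − 2.6 + 2.4 − 1.2) / 8 = -1.1125%
Population std dev = √[78.1688 / 8] = 3.1259%
Sharpe = (r̄ − rf) / σ = (-1.1125 − 0.24) / 3.1259 = -1.3525 / 3.1259 = -0.4327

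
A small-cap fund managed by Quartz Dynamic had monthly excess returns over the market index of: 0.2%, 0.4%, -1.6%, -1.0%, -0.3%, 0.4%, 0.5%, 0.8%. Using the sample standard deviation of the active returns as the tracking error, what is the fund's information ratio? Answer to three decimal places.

-0.090

r̄ = (0.2 + 0.4 − 1.6 − 1 − 0.3 + 0.4 + 0.5 + 0.8) / 8 = -0.0750%
Σ(r − r̄)² = (0.2 − (-0.0750))² + (0.4 − (-0.0750))² + (-1.6 − (-0.0750))² + … = 4.8550
sample σ = √(4.8550 / 7) = √0.6936 = 0.8328%
IR = r̄ / tracking error = -0.0750 / 0.8328 = -0.0901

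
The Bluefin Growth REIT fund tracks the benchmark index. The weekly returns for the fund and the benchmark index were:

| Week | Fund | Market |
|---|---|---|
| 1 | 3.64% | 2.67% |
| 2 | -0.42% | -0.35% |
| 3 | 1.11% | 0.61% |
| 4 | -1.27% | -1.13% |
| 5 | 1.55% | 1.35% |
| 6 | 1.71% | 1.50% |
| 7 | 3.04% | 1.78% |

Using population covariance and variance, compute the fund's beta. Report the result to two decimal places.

r̄p = 1.3371%,  r̄m = 0.9186%
Cov = Σ(rp − r̄p)(rm − r̄m) / 7 = 1.9213
Var(rm) = Σ(rm − r̄m)² / 7 = 1.4621
β = Cov / Var = 1.9213 / 1.4621 = 1.3141

1.31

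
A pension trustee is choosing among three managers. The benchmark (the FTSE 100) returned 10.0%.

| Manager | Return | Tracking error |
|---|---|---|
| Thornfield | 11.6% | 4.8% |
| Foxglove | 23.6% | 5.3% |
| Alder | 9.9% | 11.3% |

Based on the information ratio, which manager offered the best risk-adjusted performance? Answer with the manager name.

Thornfield: IR = (11.6% − 10.0%) / 4.8% = 0.333
Foxglove: IR = (23.6% − 10.0%) / 5.3% = 2.566
Alder: IR = (9.9% − 10.0%) / 11.3% = -0.009
Highest: Foxglove (2.566).

Foxglove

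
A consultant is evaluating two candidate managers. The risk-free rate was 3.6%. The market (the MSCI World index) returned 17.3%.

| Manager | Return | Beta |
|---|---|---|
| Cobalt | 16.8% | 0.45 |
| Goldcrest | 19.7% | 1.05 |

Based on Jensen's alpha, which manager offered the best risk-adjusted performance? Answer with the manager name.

Cobalt

Cobalt: α = 16.8% − [3.6% + 0.45 × (17.3% − 3.6%)] = 7.035
Goldcrest: α = 19.7% − [3.6% + 1.05 × (17.3% − 3.6%)] = 1.715
Highest: Cobalt (7.035).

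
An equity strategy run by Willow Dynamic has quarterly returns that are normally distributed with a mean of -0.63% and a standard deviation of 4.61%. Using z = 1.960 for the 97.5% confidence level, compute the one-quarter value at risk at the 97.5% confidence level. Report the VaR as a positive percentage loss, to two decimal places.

VaR (as % loss) = −(μ − z·σ) = −(-0.63% − 1.960 × 4.61%) = −(-9.6656%) = 9.6656%

9.67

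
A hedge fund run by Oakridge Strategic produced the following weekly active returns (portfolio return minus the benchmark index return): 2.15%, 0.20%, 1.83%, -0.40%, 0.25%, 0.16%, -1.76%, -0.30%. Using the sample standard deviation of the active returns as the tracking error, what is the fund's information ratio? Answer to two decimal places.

0.21

r̄ = (2.15 + 0.2 + 1.83 − 0.4 + 0.25 + 0.16 − 1.76 − 0.3) / 8 = 2.130 / 8 = 0.2663%
Σ(r − r̄)² = (2.15 − 0.2663)² + (0.2 − 0.2663)² + … = 10.8800
sample σ = √(10.8800 / 7) = √1.5543 = 1.2467%
IR = r̄ / tracking error = 0.2663 / 1.2467 = 0.2136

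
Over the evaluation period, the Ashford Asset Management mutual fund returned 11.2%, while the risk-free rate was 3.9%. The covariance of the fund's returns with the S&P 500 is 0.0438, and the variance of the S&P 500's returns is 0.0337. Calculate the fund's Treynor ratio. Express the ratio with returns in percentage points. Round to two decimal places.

β = Cov / Var = 0.0438 / 0.0337 = 1.2997
Treynor = (Rp − Rf) / β = (11.2% − 3.9%) / 1.2997 = 7.30 / 1.2997 = 5.6167

5.62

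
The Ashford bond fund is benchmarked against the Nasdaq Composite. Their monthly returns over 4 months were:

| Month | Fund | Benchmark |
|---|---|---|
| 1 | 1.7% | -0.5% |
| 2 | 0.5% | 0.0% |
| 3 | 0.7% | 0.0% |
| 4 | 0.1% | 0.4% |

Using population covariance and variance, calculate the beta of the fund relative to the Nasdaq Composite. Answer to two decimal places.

-1.80

r̄p = 0.7500%,  r̄m = -0.0250%
Cov = Σ(rp − r̄p)(rm − r̄m) / 4 = -0.1838
Var(rm) = Σ(rm − r̄m)² / 4 = 0.1019
β = Cov / Var = -0.1838 / 0.1019 = -1.8037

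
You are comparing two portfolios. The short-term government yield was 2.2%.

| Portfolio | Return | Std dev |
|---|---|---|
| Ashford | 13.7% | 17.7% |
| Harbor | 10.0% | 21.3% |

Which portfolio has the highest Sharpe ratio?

Ashford: Sharpe ratio = (13.7% − 2.2%) / 17.7% = 0.650
Harbor: Sharpe ratio = (10.0% − 2.2%) / 21.3% = 0.366
Highest: Ashford (0.650).

Ashford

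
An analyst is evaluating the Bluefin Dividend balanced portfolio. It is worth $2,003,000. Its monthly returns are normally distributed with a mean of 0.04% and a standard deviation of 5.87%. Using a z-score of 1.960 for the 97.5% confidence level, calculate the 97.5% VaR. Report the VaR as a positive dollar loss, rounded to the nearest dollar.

$229,648

Return at the 97.5% tail: μ − z·σ = 0.04% − 1.960 × 5.87% = 0.04 − 11.5052 = -11.4652%
VaR = −(-11.4652%) × $2,003,000 = 11.4652% × $2,003,000 = $229,648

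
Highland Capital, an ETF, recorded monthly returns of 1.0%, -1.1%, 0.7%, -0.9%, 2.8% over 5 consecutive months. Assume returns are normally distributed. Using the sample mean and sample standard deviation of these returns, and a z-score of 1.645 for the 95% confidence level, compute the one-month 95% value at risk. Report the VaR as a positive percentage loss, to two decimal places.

μ = (1 − 1.1 + 0.7 − 0.9 + 2.8) / 5 = 2.50 / 5 = 0.5000%
Σ(r − μ)² = (1 − 0.5000)² + (-1.1 − 0.5000)² + … = 10.1000
σ = √[10.1000 / 4] = 1.5890%
VaR = −(μ − z·σ) = −(0.5000 − 1.645 × 1.5890) = −(-2.1139) = 2.1139%

2.11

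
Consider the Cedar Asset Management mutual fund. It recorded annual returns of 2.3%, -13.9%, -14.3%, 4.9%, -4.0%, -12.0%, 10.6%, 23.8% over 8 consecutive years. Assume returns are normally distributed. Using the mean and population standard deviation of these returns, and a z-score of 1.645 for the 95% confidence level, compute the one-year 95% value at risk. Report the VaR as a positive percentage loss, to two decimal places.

21.01

Mean return μ = -2.60 / 8 = -0.3250%
Σ(r − μ)² = (2.3 − (-0.3250))² + (-13.9 − (-0.3250))² + … = 1264.9550
population σ = √(1264.9550 / 8) = √158.1194 = 12.5746%
VaR = −(μ − z·σ) = −(-0.3250 − 1.645 × 12.5746) = −(-21.0102) = 21.0102%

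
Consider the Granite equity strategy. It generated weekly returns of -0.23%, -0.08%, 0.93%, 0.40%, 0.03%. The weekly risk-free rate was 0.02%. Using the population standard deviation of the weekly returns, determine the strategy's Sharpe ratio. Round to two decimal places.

0.46

Mean return r̄ = 1.050 / 5 = 0.2100%
Population std dev = √[0.8646 / 5] = 0.4158%
Sharpe = (r̄ − rf) / σ = (0.2100 − 0.02) / 0.4158 = 0.1900 / 0.4158 = 0.4570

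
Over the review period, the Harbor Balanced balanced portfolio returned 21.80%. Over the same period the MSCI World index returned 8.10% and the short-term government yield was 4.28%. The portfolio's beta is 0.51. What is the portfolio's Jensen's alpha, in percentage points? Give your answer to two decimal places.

CAPM expected return = Rf + β(Rm − Rf) = 4.28% + 0.51 × (8.10% − 4.28%) = 4.28 + 0.51 × 3.82 = 6.2282%
Jensen's α = Rp − E[R] = 21.80% − 6.2282% = 15.5718

15.57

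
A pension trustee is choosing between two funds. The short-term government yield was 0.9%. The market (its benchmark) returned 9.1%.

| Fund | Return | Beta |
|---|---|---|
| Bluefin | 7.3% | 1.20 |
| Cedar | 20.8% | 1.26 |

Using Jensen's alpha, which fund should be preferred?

Cedar

Bluefin: α = 7.3% − [0.9% + 1.20 × (9.1% − 0.9%)] = -3.440
Cedar: α = 20.8% − [0.9% + 1.26 × (9.1% − 0.9%)] = 9.568
Highest: Cedar (9.568).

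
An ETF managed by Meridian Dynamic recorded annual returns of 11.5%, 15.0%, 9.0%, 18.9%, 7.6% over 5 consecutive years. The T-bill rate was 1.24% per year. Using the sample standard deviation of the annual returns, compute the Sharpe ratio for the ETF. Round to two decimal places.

r̄ = (11.5 + 15 + 9 + 18.9 + 7.6) / 5 = 62.00 / 5 = 12.4000%
Sample std dev = √[84.4200 / 4] = 4.5940%
Sharpe = (r̄ − rf) / σ = (12.4000 − 1.24) / 4.5940 = 11.1600 / 4.5940 = 2.4293

2.43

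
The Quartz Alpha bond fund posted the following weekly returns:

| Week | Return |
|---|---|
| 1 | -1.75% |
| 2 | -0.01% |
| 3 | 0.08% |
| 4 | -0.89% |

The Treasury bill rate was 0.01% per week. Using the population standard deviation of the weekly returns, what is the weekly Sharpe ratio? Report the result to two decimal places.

-0.88

Mean return μ = -2.570 / 4 = -0.6425%
Population std dev = √[2.2099 / 4] = 0.7433%
Sharpe = (μ − rf) / σ = (-0.6425 − 0.01) / 0.7433 = -0.6525 / 0.7433 = -0.8778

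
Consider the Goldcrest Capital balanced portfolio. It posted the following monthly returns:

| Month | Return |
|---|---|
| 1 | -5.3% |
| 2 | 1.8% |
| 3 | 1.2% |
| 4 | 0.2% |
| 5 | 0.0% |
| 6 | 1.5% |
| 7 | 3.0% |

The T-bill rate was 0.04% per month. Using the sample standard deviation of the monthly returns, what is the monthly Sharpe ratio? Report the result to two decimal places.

0.11

r̄ = (-5.3 + 1.8 + 1.2 + 0.2 + 0 + 1.5 + 3) / 7 = 0.3429%
Sample std dev = √[43.2371 / 6] = 2.6844%
Sharpe = (r̄ − rf) / σ = (0.3429 − 0.04) / 2.6844 = 0.3029 / 2.6844 = 0.1128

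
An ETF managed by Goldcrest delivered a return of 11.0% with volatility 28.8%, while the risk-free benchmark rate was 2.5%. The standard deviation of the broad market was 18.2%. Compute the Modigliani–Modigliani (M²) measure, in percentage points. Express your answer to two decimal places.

Sharpe = (Rp − Rf) / σp = (11.0% − 2.5%) / 28.8% = 0.2951
M² = Rf + Sharpe × σm = 2.5% + 0.2951 × 18.2% = 7.8708%

7.87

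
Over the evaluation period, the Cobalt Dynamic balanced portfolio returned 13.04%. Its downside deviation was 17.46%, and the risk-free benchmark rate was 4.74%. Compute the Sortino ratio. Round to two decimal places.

Sortino = (Rp − Rf) / σd = (13.04% − 4.74%) / 17.46% = 8.30% / 17.46% = 0.4754

0.48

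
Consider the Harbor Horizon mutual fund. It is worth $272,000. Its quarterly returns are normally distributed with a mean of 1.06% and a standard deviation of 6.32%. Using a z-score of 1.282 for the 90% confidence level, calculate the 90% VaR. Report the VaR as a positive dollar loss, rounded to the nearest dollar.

Return at the 90% tail: μ − z·σ = 1.06% − 1.282 × 6.32% = 1.06 − 8.10224 = -7.04224%
VaR = −(-7.04224%) × $272,000 = 7.04224% × $272,000 = $19,155

$19,155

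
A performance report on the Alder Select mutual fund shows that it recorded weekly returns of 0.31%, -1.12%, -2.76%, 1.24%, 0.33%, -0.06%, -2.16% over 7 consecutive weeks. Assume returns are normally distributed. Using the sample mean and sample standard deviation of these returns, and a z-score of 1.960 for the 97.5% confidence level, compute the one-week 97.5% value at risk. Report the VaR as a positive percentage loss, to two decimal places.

Mean return r̄ = -4.220 / 7 = -0.6029%
Sample std dev = √[12.7397 / 6] = 1.4571%
VaR = −(r̄ − z·σ) = −(-0.6029 − 1.960 × 1.4571) = −(-3.4588) = 3.4588%

3.46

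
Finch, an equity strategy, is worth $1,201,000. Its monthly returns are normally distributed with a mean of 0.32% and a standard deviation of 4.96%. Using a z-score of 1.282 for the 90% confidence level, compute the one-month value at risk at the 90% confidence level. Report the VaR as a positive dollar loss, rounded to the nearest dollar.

$72,525

Return at the 90% tail: μ − z·σ = 0.32% − 1.282 × 4.96% = 0.32 − 6.35872 = -6.03872%
VaR = −(-6.03872%) × $1,201,000 = 6.03872% × $1,201,000 = $72,525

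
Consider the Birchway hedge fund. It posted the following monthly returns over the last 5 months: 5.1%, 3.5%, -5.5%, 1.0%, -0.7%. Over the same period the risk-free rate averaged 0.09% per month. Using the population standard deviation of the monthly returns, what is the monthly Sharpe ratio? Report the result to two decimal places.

0.16

Mean return r̄ = 3.40 / 5 = 0.6800%
Σ(r − r̄)² = (5.1 − 0.6800)² + (3.5 − 0.6800)² + … = 67.6880
population σ = √(67.6880 / 5) = √13.5376 = 3.6793%
Sharpe = (r̄ − rf) / σ = (0.6800 − 0.09) / 3.6793 = 0.5900 / 3.6793 = 0.1604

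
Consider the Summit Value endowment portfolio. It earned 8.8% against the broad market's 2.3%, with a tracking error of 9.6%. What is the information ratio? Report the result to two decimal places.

IR = (Rp − Rb) / TE = (8.8% − 2.3%) / 9.6% = 6.50% / 9.6% = 0.6771

0.68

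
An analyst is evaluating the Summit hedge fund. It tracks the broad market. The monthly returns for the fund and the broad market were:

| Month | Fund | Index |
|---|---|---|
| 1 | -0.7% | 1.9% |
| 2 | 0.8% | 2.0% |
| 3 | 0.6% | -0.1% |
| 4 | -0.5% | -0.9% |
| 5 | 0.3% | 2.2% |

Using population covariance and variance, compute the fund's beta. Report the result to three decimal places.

r̄p = 0.1000%,  r̄m = 1.0200%
Cov = Σ(rp − r̄p)(rm − r̄m) / 5 = 0.1620
Var(rm) = Σ(rm − r̄m)² / 5 = 1.6136
β = Cov / Var = 0.1620 / 1.6136 = 0.1004

0.100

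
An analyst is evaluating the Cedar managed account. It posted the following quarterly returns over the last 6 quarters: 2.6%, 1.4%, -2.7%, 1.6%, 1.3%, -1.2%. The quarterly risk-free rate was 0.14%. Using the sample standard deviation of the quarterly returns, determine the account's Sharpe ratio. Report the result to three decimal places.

0.179

μ = (2.6 + 1.4 − 2.7 + 1.6 + 1.3 − 1.2) / 6 = 0.5000%
Σ(r − μ)² = 20.2000; sample σ = √(20.2000/5) = 2.0100%
Sharpe = (μ − rf) / σ = (0.5000 − 0.14) / 2.0100 = 0.3600 / 2.0100 = 0.1791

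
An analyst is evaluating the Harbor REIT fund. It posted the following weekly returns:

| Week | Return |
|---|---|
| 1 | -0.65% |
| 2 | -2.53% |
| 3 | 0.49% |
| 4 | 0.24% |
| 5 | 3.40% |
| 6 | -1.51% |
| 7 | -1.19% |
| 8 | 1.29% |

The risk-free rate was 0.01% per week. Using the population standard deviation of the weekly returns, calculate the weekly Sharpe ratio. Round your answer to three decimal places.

-0.039

Mean return r̄ = -0.460 / 8 = -0.0575%
Population σ = √[Σ(r − r̄)² / 8] = √[24.0150 / 8] = √3.0019 = 1.7326%
Sharpe = (r̄ − rf) / σ = (-0.0575 − 0.01) / 1.7326 = -0.0675 / 1.7326 = -0.0390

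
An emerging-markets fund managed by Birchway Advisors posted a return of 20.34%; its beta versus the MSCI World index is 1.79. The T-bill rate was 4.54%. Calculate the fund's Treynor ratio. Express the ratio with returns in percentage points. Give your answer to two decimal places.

8.83

Treynor = (Rp − Rf) / β = (20.34% − 4.54%) / 1.79 = 15.80 / 1.79 = 8.8268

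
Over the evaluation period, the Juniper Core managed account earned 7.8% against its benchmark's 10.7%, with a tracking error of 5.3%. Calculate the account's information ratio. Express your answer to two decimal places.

-0.55

IR = (Rp − Rb) / TE = (7.8% − 10.7%) / 5.3% = -2.90% / 5.3% = -0.5472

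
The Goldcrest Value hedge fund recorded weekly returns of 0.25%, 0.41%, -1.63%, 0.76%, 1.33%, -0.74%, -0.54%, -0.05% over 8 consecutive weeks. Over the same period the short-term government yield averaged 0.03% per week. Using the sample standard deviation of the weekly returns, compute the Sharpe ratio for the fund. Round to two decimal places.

r̄ = (0.25 + 0.41 − 1.63 + 0.76 + 1.33 − 0.74 − 0.54 − 0.05) / 8 = -0.0263%
Σ(r − r̄)² = (0.25 − (-0.0263))² + (0.41 − (-0.0263))² + (-1.63 − (-0.0263))² + … = 6.0702
sample σ = √(6.0702 / 7) = √0.8672 = 0.9312%
Sharpe = (r̄ − rf) / σ = (-0.0263 − 0.03) / 0.9312 = -0.0563 / 0.9312 = -0.0605

-0.06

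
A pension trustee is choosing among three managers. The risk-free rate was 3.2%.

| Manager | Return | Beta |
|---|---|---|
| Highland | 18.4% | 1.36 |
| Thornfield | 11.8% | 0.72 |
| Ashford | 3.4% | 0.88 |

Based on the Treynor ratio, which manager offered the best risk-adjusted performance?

Thornfield

Highland: Treynor = (18.4% − 3.2%) / 1.36 = 11.176
Thornfield: Treynor = (11.8% − 3.2%) / 0.72 = 11.944
Ashford: Treynor = (3.4% − 3.2%) / 0.88 = 0.227
Highest: Thornfield (11.944).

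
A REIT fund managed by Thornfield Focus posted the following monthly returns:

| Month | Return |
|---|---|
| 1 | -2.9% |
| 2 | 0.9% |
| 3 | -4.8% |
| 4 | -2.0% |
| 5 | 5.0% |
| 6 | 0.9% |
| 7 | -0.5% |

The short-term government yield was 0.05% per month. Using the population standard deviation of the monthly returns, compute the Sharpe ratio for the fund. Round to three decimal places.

Mean return r̄ = -3.40 / 7 = -0.4857%
Σ(r − r̄)² = 60.6686; population σ = √(60.6686/7) = 2.9440%
Sharpe = (r̄ − rf) / σ = (-0.4857 − 0.05) / 2.9440 = -0.5357 / 2.9440 = -0.1820

-0.182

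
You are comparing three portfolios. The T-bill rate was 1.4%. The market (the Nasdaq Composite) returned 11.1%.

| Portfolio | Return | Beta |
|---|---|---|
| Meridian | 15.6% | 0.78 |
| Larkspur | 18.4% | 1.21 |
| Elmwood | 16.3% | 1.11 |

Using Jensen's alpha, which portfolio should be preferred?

Meridian

Meridian: α = 15.6% − [1.4% + 0.78 × (11.1% − 1.4%)] = 6.634
Larkspur: α = 18.4% − [1.4% + 1.21 × (11.1% − 1.4%)] = 5.263
Elmwood: α = 16.3% − [1.4% + 1.11 × (11.1% − 1.4%)] = 4.133
Highest: Meridian (6.634).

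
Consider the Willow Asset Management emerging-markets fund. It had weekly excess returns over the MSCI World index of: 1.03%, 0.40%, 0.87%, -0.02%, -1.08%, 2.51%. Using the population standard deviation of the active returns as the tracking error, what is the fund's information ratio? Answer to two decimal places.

r̄ = (1.03 + 0.4 + 0.87 − 0.02 − 1.08 + 2.51) / 6 = 3.710 / 6 = 0.6183%
Population std dev = √[7.1507 / 6] = 1.0917%
IR = r̄ / tracking error = 0.6183 / 1.0917 = 0.5664

0.57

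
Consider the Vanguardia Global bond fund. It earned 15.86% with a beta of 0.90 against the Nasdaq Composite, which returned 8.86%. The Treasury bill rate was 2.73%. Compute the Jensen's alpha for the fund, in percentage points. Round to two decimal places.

7.61

CAPM expected return = Rf + β(Rm − Rf) = 2.73% + 0.90 × (8.86% − 2.73%) = 2.73 + 0.90 × 6.13 = 8.2470%
Jensen's α = Rp − E[R] = 15.86% − 8.2470% = 7.6130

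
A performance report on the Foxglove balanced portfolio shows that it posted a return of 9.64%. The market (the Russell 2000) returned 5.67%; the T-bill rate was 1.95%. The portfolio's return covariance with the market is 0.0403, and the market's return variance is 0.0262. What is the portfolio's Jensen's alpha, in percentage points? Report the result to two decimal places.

β = Cov / Var = 0.0403 / 0.0262 = 1.5382
E[R] = Rf + β(Rm − Rf) = 1.95% + 1.5382 × (5.67% − 1.95%) = 7.6721%
α = Rp − E[R] = 9.64% − 7.6721% = 1.9679

1.97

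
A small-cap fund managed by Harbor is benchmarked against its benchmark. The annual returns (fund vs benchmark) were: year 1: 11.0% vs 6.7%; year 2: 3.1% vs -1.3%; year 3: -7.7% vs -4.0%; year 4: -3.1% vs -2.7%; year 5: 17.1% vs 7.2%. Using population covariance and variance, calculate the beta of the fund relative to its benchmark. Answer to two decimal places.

r̄p = 4.0800%,  r̄m = 1.1800%
Cov = Σ(rp − r̄p)(rm − r̄m) / 5 = 41.5776
Var(rm) = Σ(rm − r̄m)² / 5 = 22.9496
β = Cov / Var = 41.5776 / 22.9496 = 1.8117

1.81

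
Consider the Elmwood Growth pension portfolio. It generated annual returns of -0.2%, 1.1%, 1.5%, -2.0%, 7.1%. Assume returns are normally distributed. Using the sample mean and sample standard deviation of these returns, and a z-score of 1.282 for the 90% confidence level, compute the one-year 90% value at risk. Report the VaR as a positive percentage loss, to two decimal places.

μ = (-0.2 + 1.1 + 1.5 − 2 + 7.1) / 5 = 1.5000%
Sample std dev = √[46.6600 / 4] = 3.4154%
VaR = −(μ − z·σ) = −(1.5000 − 1.282 × 3.4154) = −(-2.8785) = 2.8785%

2.88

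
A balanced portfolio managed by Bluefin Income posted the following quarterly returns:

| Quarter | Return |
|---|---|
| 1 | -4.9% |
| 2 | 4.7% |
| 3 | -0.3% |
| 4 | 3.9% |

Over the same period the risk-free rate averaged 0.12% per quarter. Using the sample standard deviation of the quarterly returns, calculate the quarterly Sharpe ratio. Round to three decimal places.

Mean return r̄ = 3.40 / 4 = 0.8500%
Sample std dev = √[58.5100 / 3] = 4.4163%
Sharpe = (r̄ − rf) / σ = (0.8500 − 0.12) / 4.4163 = 0.7300 / 4.4163 = 0.1653

0.165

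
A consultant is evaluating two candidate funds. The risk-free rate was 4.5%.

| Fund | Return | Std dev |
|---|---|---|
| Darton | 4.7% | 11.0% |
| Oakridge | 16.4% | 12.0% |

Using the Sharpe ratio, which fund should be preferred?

Darton: Sharpe ratio = (4.7% − 4.5%) / 11.0% = 0.018
Oakridge: Sharpe ratio = (16.4% − 4.5%) / 12.0% = 0.992
Highest: Oakridge (0.992).

Oakridge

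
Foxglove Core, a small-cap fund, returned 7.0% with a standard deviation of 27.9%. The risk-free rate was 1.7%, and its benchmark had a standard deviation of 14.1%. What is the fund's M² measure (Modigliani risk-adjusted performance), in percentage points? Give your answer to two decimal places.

4.38

Sharpe = (Rp − Rf) / σp = (7.0% − 1.7%) / 27.9% = 0.1900
M² = Rf + Sharpe × σm = 1.7% + 0.1900 × 14.1% = 4.3790%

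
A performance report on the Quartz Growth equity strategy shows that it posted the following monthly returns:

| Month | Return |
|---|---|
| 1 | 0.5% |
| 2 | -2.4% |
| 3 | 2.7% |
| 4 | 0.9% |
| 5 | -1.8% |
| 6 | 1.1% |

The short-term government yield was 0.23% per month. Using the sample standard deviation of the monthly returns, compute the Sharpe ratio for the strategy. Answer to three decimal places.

μ = (0.5 − 2.4 + 2.7 + 0.9 − 1.8 + 1.1) / 6 = 1.00 / 6 = 0.1667%
Σ(r − μ)² = (0.5 − 0.1667)² + (-2.4 − 0.1667)² + … = 18.3933
σ = √[18.3933 / 5] = 1.9180%
Sharpe = (μ − rf) / σ = (0.1667 − 0.23) / 1.9180 = -0.0633 / 1.9180 = -0.0330

-0.033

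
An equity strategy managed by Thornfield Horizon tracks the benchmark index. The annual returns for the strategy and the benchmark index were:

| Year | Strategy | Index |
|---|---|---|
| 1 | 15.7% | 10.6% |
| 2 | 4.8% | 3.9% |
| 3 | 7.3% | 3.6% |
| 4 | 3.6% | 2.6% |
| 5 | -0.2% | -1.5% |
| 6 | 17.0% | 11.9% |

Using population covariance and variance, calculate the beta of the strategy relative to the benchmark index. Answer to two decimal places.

r̄p = 8.0333%,  r̄m = 5.1833%
Cov = Σ(rp − r̄p)(rm − r̄m) / 6 = 28.9239
Var(rm) = Σ(rm − r̄m)² / 6 = 21.6581
β = Cov / Var = 28.9239 / 21.6581 = 1.3355

1.34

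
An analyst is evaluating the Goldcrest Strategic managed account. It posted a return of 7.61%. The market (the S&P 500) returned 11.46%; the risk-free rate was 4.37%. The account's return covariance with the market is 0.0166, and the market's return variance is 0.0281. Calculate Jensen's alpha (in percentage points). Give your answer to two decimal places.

β = Cov / Var = 0.0166 / 0.0281 = 0.5907
E[R] = Rf + β(Rm − Rf) = 4.37% + 0.5907 × (11.46% − 4.37%) = 8.5581%
α = Rp − E[R] = 7.61% − 8.5581% = -0.9481

-0.95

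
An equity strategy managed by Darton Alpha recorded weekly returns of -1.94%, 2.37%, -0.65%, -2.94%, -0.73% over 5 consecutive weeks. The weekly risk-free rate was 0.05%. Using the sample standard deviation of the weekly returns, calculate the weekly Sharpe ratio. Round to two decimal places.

-0.41

r̄ = (-1.94 + 2.37 − 0.65 − 2.94 − 0.73) / 5 = -0.7780%
Sample σ = √[Σ(r − r̄)² / 4] = √[15.9531 / 4] = √3.9883 = 1.9971%
Sharpe = (r̄ − rf) / σ = (-0.7780 − 0.05) / 1.9971 = -0.8280 / 1.9971 = -0.4146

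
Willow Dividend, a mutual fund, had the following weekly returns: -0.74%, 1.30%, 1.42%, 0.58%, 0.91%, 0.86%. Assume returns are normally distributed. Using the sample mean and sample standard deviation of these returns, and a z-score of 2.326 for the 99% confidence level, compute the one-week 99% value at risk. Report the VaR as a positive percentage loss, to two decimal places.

1.09

Mean return r̄ = 4.330 / 6 = 0.7217%
Sample std dev = √[3.0333 / 5] = 0.7789%
VaR = −(r̄ − z·σ) = −(0.7217 − 2.326 × 0.7789) = −(-1.0900) = 1.0900%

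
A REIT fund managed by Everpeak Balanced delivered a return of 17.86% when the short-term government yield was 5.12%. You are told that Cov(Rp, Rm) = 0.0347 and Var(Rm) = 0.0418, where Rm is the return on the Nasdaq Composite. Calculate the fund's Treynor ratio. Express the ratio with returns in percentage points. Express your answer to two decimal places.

β = Cov / Var = 0.0347 / 0.0418 = 0.8301
Treynor = (Rp − Rf) / β = (17.86% − 5.12%) / 0.8301 = 12.74 / 0.8301 = 15.3475

15.35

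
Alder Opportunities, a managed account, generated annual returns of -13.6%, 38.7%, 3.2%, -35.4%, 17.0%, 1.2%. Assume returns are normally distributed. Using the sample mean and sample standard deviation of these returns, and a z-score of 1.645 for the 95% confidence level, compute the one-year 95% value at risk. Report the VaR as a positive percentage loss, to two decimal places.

39.87

r̄ = (-13.6 + 38.7 + 3.2 − 35.4 + 17 + 1.2) / 6 = 1.8500%
Σ(r − r̄)² = 3215.9550; sample σ = √(3215.9550/5) = 25.3612%
VaR = −(r̄ − z·σ) = −(1.8500 − 1.645 × 25.3612) = −(-39.8692) = 39.8692%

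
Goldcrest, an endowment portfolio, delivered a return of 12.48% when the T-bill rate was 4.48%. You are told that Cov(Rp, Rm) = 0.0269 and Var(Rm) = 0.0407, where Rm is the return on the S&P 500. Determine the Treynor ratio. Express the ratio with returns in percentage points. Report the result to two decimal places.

12.10

β = Cov / Var = 0.0269 / 0.0407 = 0.6609
Treynor = (Rp − Rf) / β = (12.48% − 4.48%) / 0.6609 = 8.00 / 0.6609 = 12.1047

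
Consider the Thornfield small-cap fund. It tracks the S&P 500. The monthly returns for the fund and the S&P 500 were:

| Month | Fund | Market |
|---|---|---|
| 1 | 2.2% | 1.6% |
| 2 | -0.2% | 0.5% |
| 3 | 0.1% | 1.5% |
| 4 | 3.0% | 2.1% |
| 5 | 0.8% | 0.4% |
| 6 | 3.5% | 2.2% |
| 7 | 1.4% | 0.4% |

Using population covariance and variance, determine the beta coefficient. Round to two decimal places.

1.32

r̄p = 1.5429%,  r̄m = 1.2429%
Cov = Σ(rp − r̄p)(rm − r̄m) / 7 = 0.7182
Var(rm) = Σ(rm − r̄m)² / 7 = 0.5453
β = Cov / Var = 0.7182 / 0.5453 = 1.3171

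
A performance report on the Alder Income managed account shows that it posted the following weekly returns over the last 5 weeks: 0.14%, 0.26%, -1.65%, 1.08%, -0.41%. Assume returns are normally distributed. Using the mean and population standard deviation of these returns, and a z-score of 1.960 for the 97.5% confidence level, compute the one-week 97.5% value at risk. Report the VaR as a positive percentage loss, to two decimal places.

r̄ = (0.14 + 0.26 − 1.65 + 1.08 − 0.41) / 5 = -0.1160%
Σ(r − r̄)² = (0.14 − (-0.1160))² + (0.26 − (-0.1160))² + … = 4.0769
population σ = √(4.0769 / 5) = √0.8154 = 0.9030%
VaR = −(r̄ − z·σ) = −(-0.1160 − 1.960 × 0.9030) = −(-1.8859) = 1.8859%

1.89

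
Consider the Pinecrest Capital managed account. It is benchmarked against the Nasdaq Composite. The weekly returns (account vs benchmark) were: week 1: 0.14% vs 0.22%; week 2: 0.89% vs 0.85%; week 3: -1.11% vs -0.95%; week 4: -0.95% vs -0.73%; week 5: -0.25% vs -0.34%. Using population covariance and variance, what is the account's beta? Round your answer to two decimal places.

r̄p = -0.2560%,  r̄m = -0.1900%
Cov = Σ(rp − r̄p)(rm − r̄m) / 5 = 0.4754
Var(rm) = Σ(rm − r̄m)² / 5 = 0.4283
β = Cov / Var = 0.4754 / 0.4283 = 1.1100

1.11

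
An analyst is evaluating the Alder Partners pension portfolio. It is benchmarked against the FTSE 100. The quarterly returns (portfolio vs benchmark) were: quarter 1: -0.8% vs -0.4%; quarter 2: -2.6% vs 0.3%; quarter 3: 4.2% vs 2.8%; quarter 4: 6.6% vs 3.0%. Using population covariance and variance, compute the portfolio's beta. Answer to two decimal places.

r̄p = 1.8500%,  r̄m = 1.4250%
Cov = Σ(rp − r̄p)(rm − r̄m) / 4 = 5.1388
Var(rm) = Σ(rm − r̄m)² / 4 = 2.2419
β = Cov / Var = 5.1388 / 2.2419 = 2.2922

2.29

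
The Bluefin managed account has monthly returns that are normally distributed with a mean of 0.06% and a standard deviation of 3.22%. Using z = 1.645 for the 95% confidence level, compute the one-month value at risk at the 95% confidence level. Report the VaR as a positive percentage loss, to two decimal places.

VaR (as % loss) = −(μ − z·σ) = −(0.06% − 1.645 × 3.22%) = −(-5.2369%) = 5.2369%

5.24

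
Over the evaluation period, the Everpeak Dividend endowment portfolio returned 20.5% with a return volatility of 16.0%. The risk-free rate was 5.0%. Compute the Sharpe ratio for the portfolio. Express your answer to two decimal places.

0.97

Sharpe = (Rp − Rf) / σp = (20.5% − 5.0%) / 16.0% = 15.50% / 16.0% = 0.9688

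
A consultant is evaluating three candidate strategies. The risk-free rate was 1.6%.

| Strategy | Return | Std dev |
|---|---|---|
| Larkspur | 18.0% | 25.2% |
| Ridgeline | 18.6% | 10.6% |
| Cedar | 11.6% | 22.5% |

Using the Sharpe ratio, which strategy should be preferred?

Ridgeline

Larkspur: Sharpe ratio = (18.0% − 1.6%) / 25.2% = 0.651
Ridgeline: Sharpe ratio = (18.6% − 1.6%) / 10.6% = 1.604
Cedar: Sharpe ratio = (11.6% − 1.6%) / 22.5% = 0.444
Highest: Ridgeline (1.604).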